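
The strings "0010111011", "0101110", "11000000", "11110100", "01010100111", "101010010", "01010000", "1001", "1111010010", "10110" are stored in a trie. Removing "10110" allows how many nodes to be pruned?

After clearing the end-marker at "10110", prune upward until reaching a node still needed by another word.
The suffix "10" (2 nodes) is used only by "10110"; the node for "101" still has the child "0", so pruning stops there.
Nodes removed: 2

2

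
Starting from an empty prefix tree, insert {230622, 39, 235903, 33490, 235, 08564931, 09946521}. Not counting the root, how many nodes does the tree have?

Trie structure (* marks end of a word):
(root)
├─ 0
│  ├─ 8
│  │  └─ 5
│  │     └─ 6
│  │        └─ 4
│  │           └─ 9
│  │              └─ 3
│  │                 └─ 1 *
│  └─ 9
│     └─ 9
│        └─ 4
│           └─ 6
│              └─ 5
│                 └─ 2
│                    └─ 1 *
├─ 2
│  └─ 3
│     ├─ 0
│     │  └─ 6
│     │     └─ 2
│     │        └─ 2 *
│     └─ 5 *
│        └─ 9
│           └─ 0
│              └─ 3 *
└─ 3
   ├─ 3
   │  └─ 4
   │     └─ 9
   │        └─ 0 *
   └─ 9 *
Counting every labelled node above: 31.

31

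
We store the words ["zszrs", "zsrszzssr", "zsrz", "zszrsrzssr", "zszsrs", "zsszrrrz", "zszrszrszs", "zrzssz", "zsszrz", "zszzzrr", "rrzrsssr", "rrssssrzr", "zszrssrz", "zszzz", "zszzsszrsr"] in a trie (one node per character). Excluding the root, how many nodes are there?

66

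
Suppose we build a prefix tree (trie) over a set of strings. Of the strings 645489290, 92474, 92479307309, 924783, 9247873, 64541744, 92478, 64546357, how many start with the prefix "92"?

Traverse to the node for "92", then collect every word in that subtree.
Words under "92": 92474, 92478, 924783, 9247873, 92479307309
Count: 5

5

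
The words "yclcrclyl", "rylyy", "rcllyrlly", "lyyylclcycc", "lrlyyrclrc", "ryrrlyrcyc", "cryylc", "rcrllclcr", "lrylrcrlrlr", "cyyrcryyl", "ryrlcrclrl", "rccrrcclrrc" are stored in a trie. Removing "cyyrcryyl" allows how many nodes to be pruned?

After clearing the end-marker at "cyyrcryyl", prune upward until reaching a node still needed by another word.
The suffix "yyrcryyl" (8 nodes) is used only by "cyyrcryyl"; the node for "c" still has the child "r", so pruning stops there.
Nodes removed: 8

8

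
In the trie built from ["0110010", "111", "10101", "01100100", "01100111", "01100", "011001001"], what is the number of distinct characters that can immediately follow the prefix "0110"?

Follow the path "0110" to its node, then look at its outgoing edges.
Distinct next characters after "0110": 0.
That node has 1 child edge.

1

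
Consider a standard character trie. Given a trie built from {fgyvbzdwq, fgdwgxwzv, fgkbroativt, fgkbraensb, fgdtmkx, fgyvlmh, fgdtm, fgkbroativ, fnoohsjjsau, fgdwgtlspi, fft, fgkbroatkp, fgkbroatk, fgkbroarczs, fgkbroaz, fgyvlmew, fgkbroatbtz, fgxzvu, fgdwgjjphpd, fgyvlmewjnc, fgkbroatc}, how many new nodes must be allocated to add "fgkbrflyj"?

Walking "fgkbrflyj" from the root, the first 5 characters ("fgkbr") follow existing edges; "f" is the first miss.
Each of the 4 remaining characters creates one node.

4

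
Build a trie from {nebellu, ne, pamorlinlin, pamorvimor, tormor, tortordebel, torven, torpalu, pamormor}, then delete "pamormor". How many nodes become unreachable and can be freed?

3

After clearing the end-marker at "pamormor", prune upward until reaching a node still needed by another word.
The suffix "mor" (3 nodes) is used only by "pamormor"; the node for "pamor" still has the child "l", so pruning stops there.
Nodes removed: 3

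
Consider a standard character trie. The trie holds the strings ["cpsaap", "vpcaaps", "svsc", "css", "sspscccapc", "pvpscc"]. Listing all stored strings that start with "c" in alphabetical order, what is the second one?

css

DFS of the "c" subtree visits, in order: "cpsaap", "css"
The 2nd is css.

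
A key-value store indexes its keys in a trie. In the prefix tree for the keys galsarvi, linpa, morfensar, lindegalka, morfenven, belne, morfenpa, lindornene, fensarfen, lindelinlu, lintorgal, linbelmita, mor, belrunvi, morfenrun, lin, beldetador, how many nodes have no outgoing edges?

A leaf is a node with no children — equivalently, the end of a word that is not a proper prefix of any other stored word.
Those words: "beldetador", "belne", "belrunvi", "fensarfen", "galsarvi", "linbelmita", "lindegalka", "lindelinlu", "lindornene", "linpa", "lintorgal", "morfenpa", "morfenrun", "morfensar", "morfenven"
Leaf count: 15

15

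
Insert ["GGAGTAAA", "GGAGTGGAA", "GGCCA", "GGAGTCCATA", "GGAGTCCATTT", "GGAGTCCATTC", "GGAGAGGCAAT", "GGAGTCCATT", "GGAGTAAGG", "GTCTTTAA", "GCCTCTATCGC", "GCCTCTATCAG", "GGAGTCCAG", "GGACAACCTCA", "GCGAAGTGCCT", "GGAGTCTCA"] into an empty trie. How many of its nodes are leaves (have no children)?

15

A leaf is a node with no children — equivalently, the end of a word that is not a proper prefix of any other stored word.
Those words: "GCCTCTATCAG", "GCCTCTATCGC", "GCGAAGTGCCT", "GGACAACCTCA", "GGAGAGGCAAT", "GGAGTAAA", "GGAGTAAGG", "GGAGTCCAG", "GGAGTCCATA", "GGAGTCCATTC", "GGAGTCCATTT", "GGAGTCTCA", "GGAGTGGAA", "GGCCA", "GTCTTTAA"
Leaf count: 15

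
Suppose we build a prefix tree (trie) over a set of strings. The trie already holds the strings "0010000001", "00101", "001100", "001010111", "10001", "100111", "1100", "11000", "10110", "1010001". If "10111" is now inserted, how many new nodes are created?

The longest prefix of "10111" already in the trie is "1011" (length 4).
Each of the 1 remaining characters creates one node.

1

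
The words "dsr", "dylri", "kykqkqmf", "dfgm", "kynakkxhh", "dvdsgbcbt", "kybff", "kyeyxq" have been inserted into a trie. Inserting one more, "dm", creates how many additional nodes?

1

"d" is already a path in the trie; the remaining "m" must be added.
Each of the 1 remaining characters creates one node.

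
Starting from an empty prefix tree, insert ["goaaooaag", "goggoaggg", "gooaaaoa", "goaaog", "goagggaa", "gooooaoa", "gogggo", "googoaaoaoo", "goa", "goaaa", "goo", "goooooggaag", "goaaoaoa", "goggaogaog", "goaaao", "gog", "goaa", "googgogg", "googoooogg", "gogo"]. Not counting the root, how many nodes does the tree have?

Insert word by word; a character creates a node only if that edge doesn't already exist:
  "goaaooaag" → 9 new (g, o, a, a, o, o, a, a, g)
  "goggoaggg" → prefix "go" already present; 7 new (g, g, o, a, g, g, g)
  "gooaaaoa" → prefix "go" already present; 6 new (o, a, a, a, o, a)
  "goaaog" → prefix "goaao" already present; 1 new (g)
  "goagggaa" → prefix "goa" already present; 5 new (g, g, g, a, a)
  "gooooaoa" → prefix "goo" already present; 5 new (o, o, a, o, a)
  "gogggo" → prefix "gogg" already present; 2 new (g, o)
  "googoaaoaoo" → prefix "goo" already present; 8 new (g, o, a, a, o, a, o, o)
  "goa" → prefix "goa" already present; 0 new (none)
  "goaaa" → prefix "goaa" already present; 1 new (a)
  "goo" → prefix "goo" already present; 0 new (none)
  "goooooggaag" → prefix "goooo" already present; 6 new (o, g, g, a, a, g)
  "goaaoaoa" → prefix "goaao" already present; 3 new (a, o, a)
  "goggaogaog" → prefix "gogg" already present; 6 new (a, o, g, a, o, g)
  "goaaao" → prefix "goaaa" already present; 1 new (o)
  "gog" → prefix "gog" already present; 0 new (none)
  "goaa" → prefix "goaa" already present; 0 new (none)
  "googgogg" → prefix "goog" already present; 4 new (g, o, g, g)
  "googoooogg" → prefix "googo" already present; 5 new (o, o, o, g, g)
  "gogo" → prefix "gog" already present; 1 new (o)
Total nodes = 9 + 7 + 6 + 1 + 5 + 5 + 2 + 8 + 0 + 1 + 0 + 6 + 3 + 6 + 1 + 0 + 0 + 4 + 5 + 1 = 70

70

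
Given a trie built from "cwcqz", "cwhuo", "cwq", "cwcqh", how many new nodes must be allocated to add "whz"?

"whz" shares no prefix with any stored word, so all 3 characters open new nodes.
3 − 0 = 3 new nodes.

3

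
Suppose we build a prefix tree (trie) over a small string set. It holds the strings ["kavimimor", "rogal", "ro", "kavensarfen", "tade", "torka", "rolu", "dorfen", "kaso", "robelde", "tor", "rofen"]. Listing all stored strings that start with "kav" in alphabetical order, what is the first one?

kavensarfen

DFS of the "kav" subtree visits, in order: "kavensarfen", "kavimimor"
The 1st is kavensarfen.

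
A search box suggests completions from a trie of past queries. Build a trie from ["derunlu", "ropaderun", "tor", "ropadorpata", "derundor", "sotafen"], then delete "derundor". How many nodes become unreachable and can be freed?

After clearing the end-marker at "derundor", prune upward until reaching a node still needed by another word.
The suffix "dor" (3 nodes) is used only by "derundor"; the node for "derun" still has the child "l", so pruning stops there.
Nodes removed: 3

3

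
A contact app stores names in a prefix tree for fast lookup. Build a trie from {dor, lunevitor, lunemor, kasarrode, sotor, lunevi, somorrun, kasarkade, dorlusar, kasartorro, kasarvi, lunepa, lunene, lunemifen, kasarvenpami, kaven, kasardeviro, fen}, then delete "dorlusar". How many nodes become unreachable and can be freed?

Walk "dorlusar" from the leaf back toward the root, removing each node that no remaining word uses.
The suffix "lusar" (5 nodes) is used only by "dorlusar"; "dor" is itself a stored word, so pruning stops there.
Nodes removed: 5

5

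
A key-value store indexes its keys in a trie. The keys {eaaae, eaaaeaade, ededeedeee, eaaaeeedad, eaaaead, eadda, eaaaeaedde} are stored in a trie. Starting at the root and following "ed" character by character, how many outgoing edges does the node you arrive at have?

Walk "ed" from the root, arriving at one node.
Characters that immediately follow "ed" among the stored strings: {e}.
That node has 1 child edge.

1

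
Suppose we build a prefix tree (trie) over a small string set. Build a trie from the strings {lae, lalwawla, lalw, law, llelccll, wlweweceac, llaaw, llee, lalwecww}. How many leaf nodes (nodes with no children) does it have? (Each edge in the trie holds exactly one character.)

A leaf is a node with no children — equivalently, the end of a word that is not a proper prefix of any other stored word.
Those words: "lae", "lalwawla", "lalwecww", "law", "llaaw", "llee", "llelccll", "wlweweceac"
Leaf count: 8

8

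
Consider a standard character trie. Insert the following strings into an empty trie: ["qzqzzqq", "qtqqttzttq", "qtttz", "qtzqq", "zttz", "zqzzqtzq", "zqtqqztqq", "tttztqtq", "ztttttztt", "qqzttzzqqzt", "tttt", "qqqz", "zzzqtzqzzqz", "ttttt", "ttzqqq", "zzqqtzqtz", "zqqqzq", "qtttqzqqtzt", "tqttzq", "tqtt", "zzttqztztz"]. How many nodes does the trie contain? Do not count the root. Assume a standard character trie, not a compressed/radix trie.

Count nodes per top-level branch (shared prefixes stored once):
  'q'-branch (qqqz, qqzttzzqqzt, qtqqttzttq, qtttqzqqtzt, qtttz, qtzqq, qzqzzqq): 41 nodes
  't'-branch (tqtt, tqttzq, tttt, ttttt, tttztqtq, ttzqqq): 19 nodes
  'z'-branch (zqqqzq, zqtqqztqq, zqzzqtzq, ztttttztt, zttz, zzqqtzqtz, zzttqztztz, zzzqtzqzzqz): 53 nodes
Sum: 113

113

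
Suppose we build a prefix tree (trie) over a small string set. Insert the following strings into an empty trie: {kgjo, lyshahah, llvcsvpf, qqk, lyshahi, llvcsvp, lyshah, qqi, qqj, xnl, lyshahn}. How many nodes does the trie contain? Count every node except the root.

29

Count nodes per top-level branch (shared prefixes stored once):
  'k'-branch (kgjo): 4 nodes
  'l'-branch (llvcsvp, llvcsvpf, lyshah, lyshahah, lyshahi, lyshahn): 17 nodes
  'q'-branch (qqi, qqj, qqk): 5 nodes
  'x'-branch (xnl): 3 nodes
Sum: 29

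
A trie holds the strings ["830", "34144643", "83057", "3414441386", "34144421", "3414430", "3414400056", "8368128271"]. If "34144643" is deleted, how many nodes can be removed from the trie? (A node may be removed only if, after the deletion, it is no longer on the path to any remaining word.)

3

After clearing the end-marker at "34144643", prune upward until reaching a node still needed by another word.
The suffix "643" (3 nodes) is used only by "34144643"; the node for "34144" still has the child "4", so pruning stops there.
Nodes removed: 3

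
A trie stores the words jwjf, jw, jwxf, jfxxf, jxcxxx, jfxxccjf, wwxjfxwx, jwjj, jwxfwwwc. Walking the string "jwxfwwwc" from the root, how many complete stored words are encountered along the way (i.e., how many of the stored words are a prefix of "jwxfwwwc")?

Walk "jwxfwwwc" from the root; an end-of-word marker is hit whenever a stored word is a prefix of "jwxfwwwc".
Prefixes of the query that are stored words: "jw", "jwxf", "jwxfwwwc"
Count: 3

3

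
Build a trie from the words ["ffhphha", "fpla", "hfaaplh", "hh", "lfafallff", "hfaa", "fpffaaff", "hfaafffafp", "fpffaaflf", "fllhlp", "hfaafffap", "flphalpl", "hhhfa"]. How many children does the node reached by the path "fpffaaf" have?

The children of the "fpffaaf" node are the distinct next characters among strings starting with "fpffaaf".
Characters that immediately follow "fpffaaf" among the stored strings: {f, l}.
That node has 2 child edges.

2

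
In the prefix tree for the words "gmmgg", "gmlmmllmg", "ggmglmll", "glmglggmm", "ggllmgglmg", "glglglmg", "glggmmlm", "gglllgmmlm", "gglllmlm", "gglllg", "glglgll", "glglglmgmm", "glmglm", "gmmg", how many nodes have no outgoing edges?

A leaf is a node with no children — equivalently, the end of a word that is not a proper prefix of any other stored word.
Those words: "gglllgmmlm", "gglllmlm", "ggllmgglmg", "ggmglmll", "glggmmlm", "glglgll", "glglglmgmm", "glmglggmm", "glmglm", "gmlmmllmg", "gmmgg"
Leaf count: 11

11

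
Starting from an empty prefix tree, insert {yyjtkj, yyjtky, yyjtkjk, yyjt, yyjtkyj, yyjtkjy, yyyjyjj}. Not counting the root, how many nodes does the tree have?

15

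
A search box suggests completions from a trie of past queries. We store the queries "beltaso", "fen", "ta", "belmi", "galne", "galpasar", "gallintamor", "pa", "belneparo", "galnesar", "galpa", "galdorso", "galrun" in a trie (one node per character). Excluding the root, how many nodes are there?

51

Trace insertions, counting only characters that open a new branch:
  "beltaso" → 7 new (b, e, l, t, a, s, o)
  "fen" → 3 new (f, e, n)
  "ta" → 2 new (t, a)
  "belmi" → prefix "bel" already present; 2 new (m, i)
  "galne" → 5 new (g, a, l, n, e)
  "galpasar" → prefix "gal" already present; 5 new (p, a, s, a, r)
  "gallintamor" → prefix "gal" already present; 8 new (l, i, n, t, a, m, o, r)
  "pa" → 2 new (p, a)
  "belneparo" → prefix "bel" already present; 6 new (n, e, p, a, r, o)
  "galnesar" → prefix "galne" already present; 3 new (s, a, r)
  "galpa" → prefix "galpa" already present; 0 new (none)
  "galdorso" → prefix "gal" already present; 5 new (d, o, r, s, o)
  "galrun" → prefix "gal" already present; 3 new (r, u, n)
Total nodes = 7 + 3 + 2 + 2 + 5 + 5 + 8 + 2 + 6 + 3 + 0 + 5 + 3 = 51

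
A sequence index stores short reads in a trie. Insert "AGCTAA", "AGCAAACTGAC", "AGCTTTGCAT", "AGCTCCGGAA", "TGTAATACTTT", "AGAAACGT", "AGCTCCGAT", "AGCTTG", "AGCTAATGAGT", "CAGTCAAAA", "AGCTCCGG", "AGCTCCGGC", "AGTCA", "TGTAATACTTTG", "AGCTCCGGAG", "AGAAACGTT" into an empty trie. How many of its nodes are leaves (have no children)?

Leaves are exactly the stored words that no other stored word extends.
Those words: "AGAAACGTT", "AGCAAACTGAC", "AGCTAATGAGT", "AGCTCCGAT", "AGCTCCGGAA", "AGCTCCGGAG", "AGCTCCGGC", "AGCTTG", "AGCTTTGCAT", "AGTCA", "CAGTCAAAA", "TGTAATACTTTG"
Leaf count: 12

12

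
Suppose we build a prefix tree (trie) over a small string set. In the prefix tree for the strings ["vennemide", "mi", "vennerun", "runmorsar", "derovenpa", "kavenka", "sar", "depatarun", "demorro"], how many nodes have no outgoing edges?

9

Leaves are exactly the stored words that no other stored word extends.
Those words: "demorro", "depatarun", "derovenpa", "kavenka", "mi", "runmorsar", "sar", "vennemide", "vennerun"
Leaf count: 9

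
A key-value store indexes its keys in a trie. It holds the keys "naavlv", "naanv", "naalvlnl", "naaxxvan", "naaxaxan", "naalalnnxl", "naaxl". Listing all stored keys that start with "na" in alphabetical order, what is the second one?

DFS of the "na" subtree visits, in order: "naalalnnxl", "naalvlnl", "naanv", "naavlv", "naaxaxan", "naaxl", "naaxxvan"
Position 2: naalvlnl

naalvlnl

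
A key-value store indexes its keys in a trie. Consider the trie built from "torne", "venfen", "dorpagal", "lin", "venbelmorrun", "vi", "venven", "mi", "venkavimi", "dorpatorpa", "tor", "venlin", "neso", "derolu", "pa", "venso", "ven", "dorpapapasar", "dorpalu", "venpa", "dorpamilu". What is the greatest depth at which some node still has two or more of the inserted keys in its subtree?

5

Equivalently: take the maximum, over all pairs, of their longest common prefix length.
e.g. "dorpagal" and "dorpalu" share the prefix "dorpa" of length 5; no pair shares a longer one.
Longest shared-prefix length: 5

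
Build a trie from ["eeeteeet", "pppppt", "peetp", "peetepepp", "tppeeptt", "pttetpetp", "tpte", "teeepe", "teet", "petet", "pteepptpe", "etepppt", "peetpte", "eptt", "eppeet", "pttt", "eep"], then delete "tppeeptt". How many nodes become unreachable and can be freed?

A node on "tppeeptt"'s path can go only if nothing else ends at it or branches off below it.
The suffix "peeptt" (6 nodes) is used only by "tppeeptt"; the node for "tp" still has the child "t", so pruning stops there.
Nodes removed: 6

6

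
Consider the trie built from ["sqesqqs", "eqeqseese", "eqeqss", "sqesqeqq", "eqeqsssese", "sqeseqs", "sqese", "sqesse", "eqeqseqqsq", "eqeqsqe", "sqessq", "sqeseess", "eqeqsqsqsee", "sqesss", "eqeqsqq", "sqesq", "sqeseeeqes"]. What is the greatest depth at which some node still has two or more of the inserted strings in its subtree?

Equivalently: take the maximum, over all pairs, of their longest common prefix length.
e.g. "eqeqseese" and "eqeqseqqsq" share the prefix "eqeqse" of length 6; no pair shares a longer one.
Longest shared-prefix length: 6

6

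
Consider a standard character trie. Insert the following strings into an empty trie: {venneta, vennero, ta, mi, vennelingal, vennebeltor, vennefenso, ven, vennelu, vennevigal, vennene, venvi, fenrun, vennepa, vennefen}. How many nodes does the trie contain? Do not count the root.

48

Insert word by word; a character creates a node only if that edge doesn't already exist:
  "venneta" → 7 new (v, e, n, n, e, t, a)
  "vennero" → prefix "venne" already present; 2 new (r, o)
  "ta" → 2 new (t, a)
  "mi" → 2 new (m, i)
  "vennelingal" → prefix "venne" already present; 6 new (l, i, n, g, a, l)
  "vennebeltor" → prefix "venne" already present; 6 new (b, e, l, t, o, r)
  "vennefenso" → prefix "venne" already present; 5 new (f, e, n, s, o)
  "ven" → prefix "ven" already present; 0 new (none)
  "vennelu" → prefix "vennel" already present; 1 new (u)
  "vennevigal" → prefix "venne" already present; 5 new (v, i, g, a, l)
  "vennene" → prefix "venne" already present; 2 new (n, e)
  "venvi" → prefix "ven" already present; 2 new (v, i)
  "fenrun" → 6 new (f, e, n, r, u, n)
  "vennepa" → prefix "venne" already present; 2 new (p, a)
  "vennefen" → prefix "vennefen" already present; 0 new (none)
Total nodes = 7 + 2 + 2 + 2 + 6 + 6 + 5 + 0 + 1 + 5 + 2 + 2 + 6 + 2 + 0 = 48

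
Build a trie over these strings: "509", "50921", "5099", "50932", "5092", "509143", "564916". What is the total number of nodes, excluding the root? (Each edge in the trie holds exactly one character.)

16

Insert word by word; a character creates a node only if that edge doesn't already exist:
  "509" → 3 new (5, 0, 9)
  "50921" → prefix "509" already present; 2 new (2, 1)
  "5099" → prefix "509" already present; 1 new (9)
  "50932" → prefix "509" already present; 2 new (3, 2)
  "5092" → prefix "5092" already present; 0 new (none)
  "509143" → prefix "509" already present; 3 new (1, 4, 3)
  "564916" → prefix "5" already present; 5 new (6, 4, 9, 1, 6)
Total nodes = 3 + 2 + 1 + 2 + 0 + 3 + 5 = 16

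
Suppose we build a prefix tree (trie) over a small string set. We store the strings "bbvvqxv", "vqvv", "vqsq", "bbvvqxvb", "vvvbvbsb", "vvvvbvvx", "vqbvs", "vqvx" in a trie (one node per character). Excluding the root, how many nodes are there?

30

For each word, the new-node count is its length minus the longest prefix already in the trie:
  "bbvvqxv" → 7 new (b, b, v, v, q, x, v)
  "vqvv" → 4 new (v, q, v, v)
  "vqsq" → prefix "vq" already present; 2 new (s, q)
  "bbvvqxvb" → prefix "bbvvqxv" already present; 1 new (b)
  "vvvbvbsb" → prefix "v" already present; 7 new (v, v, b, v, b, s, b)
  "vvvvbvvx" → prefix "vvv" already present; 5 new (v, b, v, v, x)
  "vqbvs" → prefix "vq" already present; 3 new (b, v, s)
  "vqvx" → prefix "vqv" already present; 1 new (x)
Total nodes = 7 + 4 + 2 + 1 + 7 + 5 + 3 + 1 = 30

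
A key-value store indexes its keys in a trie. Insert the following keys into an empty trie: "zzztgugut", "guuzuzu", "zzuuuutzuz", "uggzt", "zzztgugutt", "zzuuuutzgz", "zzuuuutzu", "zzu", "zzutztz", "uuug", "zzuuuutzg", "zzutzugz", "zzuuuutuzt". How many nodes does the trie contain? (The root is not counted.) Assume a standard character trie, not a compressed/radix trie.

45

Count nodes per top-level branch (shared prefixes stored once):
  'g'-branch (guuzuzu): 7 nodes
  'u'-branch (uggzt, uuug): 8 nodes
  'z'-branch (zzu, zzutztz, zzutzugz, zzuuuutuzt, zzuuuutzg, zzuuuutzgz, zzuuuutzu, zzuuuutzuz, zzztgugut, zzztgugutt): 30 nodes
Sum: 45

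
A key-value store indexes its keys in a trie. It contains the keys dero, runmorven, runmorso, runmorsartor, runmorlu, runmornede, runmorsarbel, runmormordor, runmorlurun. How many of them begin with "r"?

8

Traverse to the node for "r", then collect every word in that subtree.
Words under "r": runmorlu, runmorlurun, runmormordor, runmornede, runmorsarbel, runmorsartor, runmorso, runmorven
Count: 8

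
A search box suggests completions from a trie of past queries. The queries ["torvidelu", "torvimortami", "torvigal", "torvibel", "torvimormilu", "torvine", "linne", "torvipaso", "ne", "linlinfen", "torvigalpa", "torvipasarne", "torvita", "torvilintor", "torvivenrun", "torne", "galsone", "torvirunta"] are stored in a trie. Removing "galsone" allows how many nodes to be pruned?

After clearing the end-marker at "galsone", prune upward until reaching a node still needed by another word.
No other word shares any prefix with "galsone", so all 7 of its nodes go.
Nodes removed: 7

7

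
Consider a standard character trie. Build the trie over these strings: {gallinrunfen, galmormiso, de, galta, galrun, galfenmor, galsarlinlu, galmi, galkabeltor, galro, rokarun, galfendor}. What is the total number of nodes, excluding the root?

60

Count nodes per top-level branch (shared prefixes stored once):
  'd'-branch (de): 2 nodes
  'g'-branch (galfendor, galfenmor, galkabeltor, gallinrunfen, galmi, galmormiso, galro, galrun, galsarlinlu, galta): 51 nodes
  'r'-branch (rokarun): 7 nodes
Sum: 60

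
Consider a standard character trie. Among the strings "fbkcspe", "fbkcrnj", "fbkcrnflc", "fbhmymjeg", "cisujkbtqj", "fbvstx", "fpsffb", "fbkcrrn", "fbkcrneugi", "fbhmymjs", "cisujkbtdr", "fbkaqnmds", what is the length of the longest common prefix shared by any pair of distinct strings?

Equivalently: take the maximum, over all pairs, of their longest common prefix length.
e.g. "cisujkbtdr" and "cisujkbtqj" share the prefix "cisujkbt" of length 8; no pair shares a longer one.
Longest shared-prefix length: 8

8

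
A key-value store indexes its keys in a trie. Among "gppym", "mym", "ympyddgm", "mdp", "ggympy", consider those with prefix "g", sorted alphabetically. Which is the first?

DFS of the "g" subtree visits, in order: "ggympy", "gppym"
The 1st is ggympy.

ggympy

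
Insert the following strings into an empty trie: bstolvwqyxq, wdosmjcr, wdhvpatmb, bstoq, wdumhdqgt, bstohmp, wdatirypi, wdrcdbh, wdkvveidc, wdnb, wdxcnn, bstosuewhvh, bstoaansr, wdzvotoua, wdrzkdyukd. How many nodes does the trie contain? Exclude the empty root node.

For each word, the new-node count is its length minus the longest prefix already in the trie:
  "bstolvwqyxq" → 11 new (b, s, t, o, l, v, w, q, y, x, q)
  "wdosmjcr" → 8 new (w, d, o, s, m, j, c, r)
  "wdhvpatmb" → prefix "wd" already present; 7 new (h, v, p, a, t, m, b)
  "bstoq" → prefix "bsto" already present; 1 new (q)
  "wdumhdqgt" → prefix "wd" already present; 7 new (u, m, h, d, q, g, t)
  "bstohmp" → prefix "bsto" already present; 3 new (h, m, p)
  "wdatirypi" → prefix "wd" already present; 7 new (a, t, i, r, y, p, i)
  "wdrcdbh" → prefix "wd" already present; 5 new (r, c, d, b, h)
  "wdkvveidc" → prefix "wd" already present; 7 new (k, v, v, e, i, d, c)
  "wdnb" → prefix "wd" already present; 2 new (n, b)
  "wdxcnn" → prefix "wd" already present; 4 new (x, c, n, n)
  "bstosuewhvh" → prefix "bsto" already present; 7 new (s, u, e, w, h, v, h)
  "bstoaansr" → prefix "bsto" already present; 5 new (a, a, n, s, r)
  "wdzvotoua" → prefix "wd" already present; 7 new (z, v, o, t, o, u, a)
  "wdrzkdyukd" → prefix "wdr" already present; 7 new (z, k, d, y, u, k, d)
Total nodes = 11 + 8 + 7 + 1 + 7 + 3 + 7 + 5 + 7 + 2 + 4 + 7 + 5 + 7 + 7 = 88

88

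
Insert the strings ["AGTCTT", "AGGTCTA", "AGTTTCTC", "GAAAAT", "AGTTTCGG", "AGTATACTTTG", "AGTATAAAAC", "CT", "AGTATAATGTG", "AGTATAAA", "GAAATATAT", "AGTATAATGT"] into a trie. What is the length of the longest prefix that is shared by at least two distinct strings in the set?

Look for the deepest trie node that still has at least two words in its subtree.
"AGTATAATGT" and "AGTATAATGTG" agree on "AGTATAATGT" (10 characters) before diverging; nothing deeper is shared.
Longest shared-prefix length: 10

10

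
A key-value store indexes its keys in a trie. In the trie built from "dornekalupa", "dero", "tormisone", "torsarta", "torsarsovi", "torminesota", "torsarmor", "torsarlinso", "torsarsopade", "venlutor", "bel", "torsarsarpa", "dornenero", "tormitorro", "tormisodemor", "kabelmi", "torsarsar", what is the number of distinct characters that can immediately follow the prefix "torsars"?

2

Walk "torsars" from the root, arriving at one node.
Distinct next characters after "torsars": a, o.
That node has 2 child edges.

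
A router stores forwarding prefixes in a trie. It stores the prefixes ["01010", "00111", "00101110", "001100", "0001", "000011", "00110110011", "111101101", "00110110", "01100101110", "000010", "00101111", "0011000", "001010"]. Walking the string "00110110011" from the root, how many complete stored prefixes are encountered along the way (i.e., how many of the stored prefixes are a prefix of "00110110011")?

2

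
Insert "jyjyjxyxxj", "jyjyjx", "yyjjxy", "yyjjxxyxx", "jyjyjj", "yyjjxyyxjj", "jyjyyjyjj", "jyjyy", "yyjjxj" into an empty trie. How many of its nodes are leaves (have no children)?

6

Leaves are exactly the stored words that no other stored word extends.
Those words: "jyjyjj", "jyjyjxyxxj", "jyjyyjyjj", "yyjjxj", "yyjjxxyxx", "yyjjxyyxjj"
Leaf count: 6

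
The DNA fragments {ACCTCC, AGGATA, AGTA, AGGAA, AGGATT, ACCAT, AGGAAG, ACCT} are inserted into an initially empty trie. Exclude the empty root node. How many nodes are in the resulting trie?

Insert word by word; a character creates a node only if that edge doesn't already exist:
  "ACCTCC" → 6 new (A, C, C, T, C, C)
  "AGGATA" → prefix "A" already present; 5 new (G, G, A, T, A)
  "AGTA" → prefix "AG" already present; 2 new (T, A)
  "AGGAA" → prefix "AGGA" already present; 1 new (A)
  "AGGATT" → prefix "AGGAT" already present; 1 new (T)
  "ACCAT" → prefix "ACC" already present; 2 new (A, T)
  "AGGAAG" → prefix "AGGAA" already present; 1 new (G)
  "ACCT" → prefix "ACCT" already present; 0 new (none)
Total nodes = 6 + 5 + 2 + 1 + 1 + 2 + 1 + 0 = 18

18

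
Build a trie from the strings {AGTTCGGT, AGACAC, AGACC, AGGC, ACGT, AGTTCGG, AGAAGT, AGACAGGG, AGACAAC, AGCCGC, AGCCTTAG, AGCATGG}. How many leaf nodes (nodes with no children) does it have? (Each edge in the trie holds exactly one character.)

11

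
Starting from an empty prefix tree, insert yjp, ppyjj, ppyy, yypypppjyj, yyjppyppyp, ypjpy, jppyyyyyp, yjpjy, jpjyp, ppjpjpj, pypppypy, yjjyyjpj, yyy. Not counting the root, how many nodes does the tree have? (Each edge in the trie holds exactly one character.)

63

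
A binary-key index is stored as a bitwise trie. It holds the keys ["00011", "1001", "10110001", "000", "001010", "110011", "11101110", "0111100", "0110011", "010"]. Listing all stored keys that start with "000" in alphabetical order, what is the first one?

000

DFS of the "000" subtree visits, in order: "000", "00011"
Position 1: 000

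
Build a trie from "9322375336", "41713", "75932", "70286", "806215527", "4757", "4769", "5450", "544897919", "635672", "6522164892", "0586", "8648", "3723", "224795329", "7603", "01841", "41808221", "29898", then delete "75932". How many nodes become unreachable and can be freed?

4

Walk "75932" from the leaf back toward the root, removing each node that no remaining word uses.
The suffix "5932" (4 nodes) is used only by "75932"; the node for "7" still has the child "0", so pruning stops there.
Nodes removed: 4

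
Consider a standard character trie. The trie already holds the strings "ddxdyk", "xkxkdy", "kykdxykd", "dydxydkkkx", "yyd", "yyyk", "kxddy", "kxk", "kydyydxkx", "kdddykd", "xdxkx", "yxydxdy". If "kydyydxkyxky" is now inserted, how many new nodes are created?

4

The longest prefix of "kydyydxkyxky" already in the trie is "kydyydxk" (length 8).
Each of the 4 remaining characters creates one node.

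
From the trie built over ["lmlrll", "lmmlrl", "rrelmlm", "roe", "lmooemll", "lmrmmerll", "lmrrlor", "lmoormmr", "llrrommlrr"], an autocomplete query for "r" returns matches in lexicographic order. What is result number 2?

DFS of the "r" subtree visits, in order: "roe", "rrelmlm"
The 2nd is rrelmlm.

rrelmlm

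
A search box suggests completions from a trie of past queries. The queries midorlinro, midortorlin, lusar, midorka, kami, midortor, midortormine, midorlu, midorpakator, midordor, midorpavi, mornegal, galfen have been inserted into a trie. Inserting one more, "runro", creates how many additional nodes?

5

No existing word starts with "r", so every character of "runro" needs a new node.
5 − 0 = 5 new nodes.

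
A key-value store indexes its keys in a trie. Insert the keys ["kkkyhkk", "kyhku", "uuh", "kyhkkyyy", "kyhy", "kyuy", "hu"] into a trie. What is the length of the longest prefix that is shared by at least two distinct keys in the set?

4

Look for the deepest trie node that still has at least two words in its subtree.
"kyhkkyyy" and "kyhku" agree on "kyhk" (4 characters) before diverging; nothing deeper is shared.
Longest shared-prefix length: 4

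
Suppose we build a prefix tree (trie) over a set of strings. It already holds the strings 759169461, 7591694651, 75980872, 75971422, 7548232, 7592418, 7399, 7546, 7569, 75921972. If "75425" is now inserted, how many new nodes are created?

Walking "75425" from the root, the first 3 characters ("754") follow existing edges; "2" is the first miss.
Each of the 2 remaining characters creates one node.

2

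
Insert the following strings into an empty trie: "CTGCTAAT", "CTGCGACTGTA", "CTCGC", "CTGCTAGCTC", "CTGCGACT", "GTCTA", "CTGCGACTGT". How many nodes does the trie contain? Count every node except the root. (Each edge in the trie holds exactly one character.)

27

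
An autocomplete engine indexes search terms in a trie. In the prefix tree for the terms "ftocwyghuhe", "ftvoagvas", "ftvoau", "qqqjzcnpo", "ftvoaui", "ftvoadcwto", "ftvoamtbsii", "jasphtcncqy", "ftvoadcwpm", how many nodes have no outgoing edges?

A leaf is a node with no children — equivalently, the end of a word that is not a proper prefix of any other stored word.
Those words: "ftocwyghuhe", "ftvoadcwpm", "ftvoadcwto", "ftvoagvas", "ftvoamtbsii", "ftvoaui", "jasphtcncqy", "qqqjzcnpo"
Leaf count: 8

8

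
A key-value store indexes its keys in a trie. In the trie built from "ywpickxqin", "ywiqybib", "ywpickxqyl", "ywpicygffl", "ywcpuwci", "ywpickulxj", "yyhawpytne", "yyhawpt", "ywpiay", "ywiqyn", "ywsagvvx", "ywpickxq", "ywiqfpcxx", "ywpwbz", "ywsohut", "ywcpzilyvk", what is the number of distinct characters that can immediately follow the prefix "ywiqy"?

The children of the "ywiqy" node are the distinct next characters among strings starting with "ywiqy".
Distinct next characters after "ywiqy": b, n.
That node has 2 child edges.

2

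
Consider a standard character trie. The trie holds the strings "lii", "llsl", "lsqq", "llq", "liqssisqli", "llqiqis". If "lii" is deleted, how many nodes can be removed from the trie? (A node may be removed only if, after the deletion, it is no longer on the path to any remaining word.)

1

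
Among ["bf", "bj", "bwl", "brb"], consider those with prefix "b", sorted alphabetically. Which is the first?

DFS of the "b" subtree visits, in order: "bf", "bj", "brb", "bwl"
Position 1: bf

bf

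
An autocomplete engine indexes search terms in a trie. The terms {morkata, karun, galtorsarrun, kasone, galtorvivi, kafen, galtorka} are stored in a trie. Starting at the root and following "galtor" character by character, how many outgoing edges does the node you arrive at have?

The children of the "galtor" node are the distinct next characters among strings starting with "galtor".
Distinct next characters after "galtor": k, s, v.
That node has 3 child edges.

3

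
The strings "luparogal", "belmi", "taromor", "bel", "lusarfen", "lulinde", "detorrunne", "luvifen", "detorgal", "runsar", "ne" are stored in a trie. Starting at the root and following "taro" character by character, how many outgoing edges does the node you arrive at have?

1

Follow the path "taro" to its node, then look at its outgoing edges.
Distinct next characters after "taro": m.
That node has 1 child edge.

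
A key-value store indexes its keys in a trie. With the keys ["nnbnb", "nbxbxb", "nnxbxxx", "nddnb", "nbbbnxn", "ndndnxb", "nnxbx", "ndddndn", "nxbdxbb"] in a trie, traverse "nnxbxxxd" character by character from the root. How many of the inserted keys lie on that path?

2

Check each prefix of "nnxbxxxd" against the stored set — each match is an end-marker on the path.
Prefixes of the query that are stored words: "nnxbx", "nnxbxxx"
Count: 2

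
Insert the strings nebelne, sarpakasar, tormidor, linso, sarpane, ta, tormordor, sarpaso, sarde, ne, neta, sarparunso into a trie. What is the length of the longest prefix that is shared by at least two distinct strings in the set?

5

Equivalently: take the maximum, over all pairs, of their longest common prefix length.
"sarpakasar" and "sarpane" agree on "sarpa" (5 characters) before diverging; nothing deeper is shared.
Longest shared-prefix length: 5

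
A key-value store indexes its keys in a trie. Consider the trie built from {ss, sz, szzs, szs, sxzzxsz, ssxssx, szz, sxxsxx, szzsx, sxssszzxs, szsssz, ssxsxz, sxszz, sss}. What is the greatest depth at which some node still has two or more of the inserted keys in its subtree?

Look for the deepest trie node that still has at least two words in its subtree.
"ssxssx" and "ssxsxz" agree on "ssxs" (4 characters) before diverging; nothing deeper is shared.
Longest shared-prefix length: 4

4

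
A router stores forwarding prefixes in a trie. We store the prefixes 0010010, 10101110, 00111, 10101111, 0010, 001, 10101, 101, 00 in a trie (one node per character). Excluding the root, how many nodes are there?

Count nodes per top-level branch (shared prefixes stored once):
  '0'-branch (00, 001, 0010, 0010010, 00111): 9 nodes
  '1'-branch (101, 10101, 10101110, 10101111): 9 nodes
Sum: 18

18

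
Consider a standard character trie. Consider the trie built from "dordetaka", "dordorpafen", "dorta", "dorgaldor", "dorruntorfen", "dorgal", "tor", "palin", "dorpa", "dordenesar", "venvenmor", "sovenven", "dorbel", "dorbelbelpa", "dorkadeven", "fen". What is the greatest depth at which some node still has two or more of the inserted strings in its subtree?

The deepest shared node is where two words last agree before diverging.
e.g. "dorbel" and "dorbelbelpa" share the prefix "dorbel" of length 6; no pair shares a longer one.
Longest shared-prefix length: 6

6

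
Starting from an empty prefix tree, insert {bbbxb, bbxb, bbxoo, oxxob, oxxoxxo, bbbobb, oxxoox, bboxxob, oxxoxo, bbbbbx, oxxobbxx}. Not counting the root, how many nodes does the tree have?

Trace insertions, counting only characters that open a new branch:
  "bbbxb" → 5 new (b, b, b, x, b)
  "bbxb" → prefix "bb" already present; 2 new (x, b)
  "bbxoo" → prefix "bbx" already present; 2 new (o, o)
  "oxxob" → 5 new (o, x, x, o, b)
  "oxxoxxo" → prefix "oxxo" already present; 3 new (x, x, o)
  "bbbobb" → prefix "bbb" already present; 3 new (o, b, b)
  "oxxoox" → prefix "oxxo" already present; 2 new (o, x)
  "bboxxob" → prefix "bb" already present; 5 new (o, x, x, o, b)
  "oxxoxo" → prefix "oxxox" already present; 1 new (o)
  "bbbbbx" → prefix "bbb" already present; 3 new (b, b, x)
  "oxxobbxx" → prefix "oxxob" already present; 3 new (b, x, x)
Total nodes = 5 + 2 + 2 + 5 + 3 + 3 + 2 + 5 + 1 + 3 + 3 = 34

34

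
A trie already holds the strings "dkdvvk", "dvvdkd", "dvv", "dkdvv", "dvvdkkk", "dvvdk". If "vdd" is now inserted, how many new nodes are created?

3

"vdd" shares no prefix with any stored word, so all 3 characters open new nodes.
3 − 0 = 3 new nodes.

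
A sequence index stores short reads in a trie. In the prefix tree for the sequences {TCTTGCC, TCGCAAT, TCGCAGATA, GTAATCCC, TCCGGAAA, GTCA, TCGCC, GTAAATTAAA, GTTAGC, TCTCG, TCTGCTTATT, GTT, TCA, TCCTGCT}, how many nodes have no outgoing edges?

13

A leaf is a node with no children — equivalently, the end of a word that is not a proper prefix of any other stored word.
Those words: "GTAAATTAAA", "GTAATCCC", "GTCA", "GTTAGC", "TCA", "TCCGGAAA", "TCCTGCT", "TCGCAAT", "TCGCAGATA", "TCGCC", "TCTCG", "TCTGCTTATT", "TCTTGCC"
Leaf count: 13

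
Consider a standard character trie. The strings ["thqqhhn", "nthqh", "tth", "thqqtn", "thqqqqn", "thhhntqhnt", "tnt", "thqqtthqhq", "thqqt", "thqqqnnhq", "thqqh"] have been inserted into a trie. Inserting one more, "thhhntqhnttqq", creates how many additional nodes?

3

The longest prefix of "thhhntqhnttqq" already in the trie is "thhhntqhnt" (length 10).
Each of the 3 remaining characters creates one node.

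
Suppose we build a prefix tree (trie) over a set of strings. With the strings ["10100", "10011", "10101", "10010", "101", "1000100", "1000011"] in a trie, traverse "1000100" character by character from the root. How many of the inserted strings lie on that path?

1

Walk "1000100" from the root; an end-of-word marker is hit whenever a stored word is a prefix of "1000100".
Prefixes of the query that are stored words: "1000100"
Count: 1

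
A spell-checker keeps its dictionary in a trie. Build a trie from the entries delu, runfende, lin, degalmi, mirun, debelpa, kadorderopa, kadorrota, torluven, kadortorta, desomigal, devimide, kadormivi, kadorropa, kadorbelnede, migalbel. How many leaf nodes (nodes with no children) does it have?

A leaf is a node with no children — equivalently, the end of a word that is not a proper prefix of any other stored word.
Those words: "debelpa", "degalmi", "delu", "desomigal", "devimide", "kadorbelnede", "kadorderopa", "kadormivi", "kadorropa", "kadorrota", "kadortorta", "lin", "migalbel", "mirun", "runfende", "torluven"
Leaf count: 16

16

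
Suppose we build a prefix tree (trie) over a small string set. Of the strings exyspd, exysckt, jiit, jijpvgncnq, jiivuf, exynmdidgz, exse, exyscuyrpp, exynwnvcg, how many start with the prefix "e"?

6

Traverse to the node for "e", then collect every word in that subtree.
Words under "e": exse, exynmdidgz, exynwnvcg, exysckt, exyscuyrpp, exyspd
Count: 6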